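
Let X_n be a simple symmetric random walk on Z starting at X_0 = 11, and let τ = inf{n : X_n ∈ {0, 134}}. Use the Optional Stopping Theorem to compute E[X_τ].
E[X_τ] = 11

X_n is a martingale and τ is a bounded-mean stopping time (indeed τ is finite a.s. with bounded expectation since the walk is in a bounded region). By the OST, E[X_τ] = E[X_0] = 11. Equivalently: E[X_τ] = 134 · P(hit 134 first) + 0 · P(hit 0 first) = 134 · (11/134) = 11.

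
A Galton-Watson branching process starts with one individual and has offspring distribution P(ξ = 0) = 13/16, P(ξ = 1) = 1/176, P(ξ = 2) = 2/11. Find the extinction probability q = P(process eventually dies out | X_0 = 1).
q = 1

Mean offspring μ = 0·13/16 + 1·1/176 + 2·2/11 = 65/176 ≤ 1. For μ ≤ 1 with offspring not concentrated at 1, the Galton-Watson process goes extinct almost surely, so q = 1.
(Algebraic check: The pgf is f(s) = 13/16 + 1/176·s + 2/11·s². The extinction probability q is the smallest fixed point of f in [0, 1]. Setting s = f(s):
  2/11·s² + (1/176 − 1)·s + 13/16 = 0
  2/11·s² − (13/16 + 2/11)·s + 13/16 = 0
which factors as (s − 1)·(2/11·s − 13/16) = 0, giving roots s = 1 and s = (13/16)/(2/11) = 143/32. Since 143/32 ≥ 1, the smallest root in [0, 1] is s = 1.)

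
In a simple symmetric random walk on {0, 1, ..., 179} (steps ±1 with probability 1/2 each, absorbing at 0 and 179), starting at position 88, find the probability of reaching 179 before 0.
P(hit 179 before 0) = 88/179

Let u_k = P(hit 179 before 0 | start at k). Then u_0 = 0, u_179 = 1, and u_k = u_{k-1}/2 + u_{k+1}/2 for 1 ≤ k ≤ 178. This harmonic recurrence is solved by u_k = k/179, giving u_88 = 88/179.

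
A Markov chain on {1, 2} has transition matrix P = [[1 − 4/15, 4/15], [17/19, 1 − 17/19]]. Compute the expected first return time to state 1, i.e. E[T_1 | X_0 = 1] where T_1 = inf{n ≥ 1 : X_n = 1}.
E[T_1 | X_0 = 1] = 1/π_1 = 331/255

For an irreducible recurrent Markov chain with stationary distribution π, E[T_i | X_0 = i] = 1/π_i (Kac's formula). Here π_1 = (17/19)/(4/15 + 17/19) = (17/19)/(331/285) = 255/331, so E[T_1 | X_0 = 1] = 1/π_1 = (4/15 + 17/19)/(17/19) = (331/285)/(17/19) = 331/255.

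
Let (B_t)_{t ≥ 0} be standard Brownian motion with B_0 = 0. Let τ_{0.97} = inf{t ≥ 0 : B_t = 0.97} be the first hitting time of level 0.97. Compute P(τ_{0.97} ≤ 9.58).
P(τ_{0.97} ≤ 9.58) = 2(1 − Φ(0.97/√9.58)) = 2(1 − Φ(0.3134)) ≈ 0.7540

By the reflection principle for standard BM, P(τ_b ≤ t) = 2 · P(B_t ≥ b). Since B_t ~ N(0, t), P(B_t ≥ 0.97) = 1 − Φ(0.97/√t) = 1 − Φ(0.97/√9.58) = 1 − Φ(0.3134) ≈ 0.37699. Doubling: P(τ_{0.97} ≤ 9.58) ≈ 2 · 0.37699 = 0.75398 ≈ 0.7540.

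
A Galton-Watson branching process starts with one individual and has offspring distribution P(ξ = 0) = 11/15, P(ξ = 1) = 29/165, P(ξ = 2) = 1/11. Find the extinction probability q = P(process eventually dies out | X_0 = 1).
q = 1

Mean offspring μ = 0·11/15 + 1·29/165 + 2·1/11 = 59/165 ≤ 1. For μ ≤ 1 with offspring not concentrated at 1, the Galton-Watson process goes extinct almost surely, so q = 1.
(Algebraic check: The pgf is f(s) = 11/15 + 29/165·s + 1/11·s². The extinction probability q is the smallest fixed point of f in [0, 1]. Setting s = f(s):
  1/11·s² + (29/165 − 1)·s + 11/15 = 0
  1/11·s² − (11/15 + 1/11)·s + 11/15 = 0
which factors as (s − 1)·(1/11·s − 11/15) = 0, giving roots s = 1 and s = (11/15)/(1/11) = 121/15. Since 121/15 ≥ 1, the smallest root in [0, 1] is s = 1.)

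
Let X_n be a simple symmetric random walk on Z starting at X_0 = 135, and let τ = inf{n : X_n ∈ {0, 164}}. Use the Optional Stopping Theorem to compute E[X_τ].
E[X_τ] = 135

X_n is a martingale and τ is a bounded-mean stopping time (indeed τ is finite a.s. with bounded expectation since the walk is in a bounded region). By the OST, E[X_τ] = E[X_0] = 135. Equivalently: E[X_τ] = 164 · P(hit 164 first) + 0 · P(hit 0 first) = 164 · (135/164) = 135.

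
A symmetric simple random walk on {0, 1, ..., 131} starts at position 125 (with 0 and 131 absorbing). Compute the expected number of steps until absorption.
E[τ | X_0 = 125] = 750

Let v_k = E[τ | X_0 = k]. Boundary: v_0 = v_131 = 0. Recurrence: v_k = 1 + (v_{k-1} + v_{k+1})/2 for 1 ≤ k ≤ 130. The particular solution to v_k − (v_{k-1} + v_{k+1})/2 = 1 is v_k = −k^2. Adding homogeneous solution A + B k and matching boundaries gives v_k = k (131 − k). Substituting k = 125: v_125 = 125 · 6 = 750.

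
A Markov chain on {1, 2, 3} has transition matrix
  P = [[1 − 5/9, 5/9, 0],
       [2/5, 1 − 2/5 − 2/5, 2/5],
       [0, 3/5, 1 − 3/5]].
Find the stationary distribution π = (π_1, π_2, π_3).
π = (54/179, 75/179, 50/179)

This is a birth-death chain on three states, which satisfies detailed balance: π_1 · P_{12} = π_2 · P_{21} and π_2 · P_{23} = π_3 · P_{32}.
From π_1 · 5/9 = π_2 · 2/5: π_2/π_1 = (5/9)/(2/5) = 25/18.
From π_2 · 2/5 = π_3 · 3/5: π_3/π_2 = (2/5)/(3/5) = 2/3.
Take π_1 proportional to 1; then unnormalized π = (1, 25/18, 25/27). Normalize by dividing by the sum 179/54:
  π = (54/179, 75/179, 50/179).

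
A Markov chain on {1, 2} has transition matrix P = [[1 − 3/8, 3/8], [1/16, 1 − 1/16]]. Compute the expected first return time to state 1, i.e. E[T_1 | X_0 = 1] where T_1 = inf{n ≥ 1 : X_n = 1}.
E[T_1 | X_0 = 1] = 1/π_1 = 7

For an irreducible recurrent Markov chain with stationary distribution π, E[T_i | X_0 = i] = 1/π_i (Kac's formula). Here π_1 = (1/16)/(3/8 + 1/16) = (1/16)/(7/16) = 1/7, so E[T_1 | X_0 = 1] = 1/π_1 = (3/8 + 1/16)/(1/16) = (7/16)/(1/16) = 7.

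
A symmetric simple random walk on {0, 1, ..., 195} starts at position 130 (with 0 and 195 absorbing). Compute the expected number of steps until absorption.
E[τ | X_0 = 130] = 8450

Let v_k = E[τ | X_0 = k]. Boundary: v_0 = v_195 = 0. Recurrence: v_k = 1 + (v_{k-1} + v_{k+1})/2 for 1 ≤ k ≤ 194. The particular solution to v_k − (v_{k-1} + v_{k+1})/2 = 1 is v_k = −k^2. Adding homogeneous solution A + B k and matching boundaries gives v_k = k (195 − k). Substituting k = 130: v_130 = 130 · 65 = 8450.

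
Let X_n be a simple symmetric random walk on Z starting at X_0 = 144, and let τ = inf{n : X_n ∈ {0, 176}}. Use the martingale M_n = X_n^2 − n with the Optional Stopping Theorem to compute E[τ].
E[τ] = 4608

M_n = X_n^2 − n is a martingale (since E[X_{n+1}^2 | F_n] = X_n^2 + 1). By OST (τ has finite mean in a bounded region), E[M_τ] = E[M_0] = X_0^2 − 0 = 144^2 = 20736. Also E[M_τ] = E[X_τ^2] − E[τ]. The walk exits at 0 or 176, with P(hit 176 first) = 144/176, so E[X_τ^2] = 176^2 · 144/176 + 0 = 25344. Thus E[τ] = E[X_τ^2] − E[M_τ] = 25344 − 20736 = 4608 = 144(176 − 144) = 4608.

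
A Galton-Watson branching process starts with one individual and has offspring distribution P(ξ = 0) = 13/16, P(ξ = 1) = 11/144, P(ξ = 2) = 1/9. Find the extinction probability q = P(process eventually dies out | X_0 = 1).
q = 1

Mean offspring μ = 0·13/16 + 1·11/144 + 2·1/9 = 43/144 ≤ 1. For μ ≤ 1 with offspring not concentrated at 1, the Galton-Watson process goes extinct almost surely, so q = 1.
(Algebraic check: The pgf is f(s) = 13/16 + 11/144·s + 1/9·s². The extinction probability q is the smallest fixed point of f in [0, 1]. Setting s = f(s):
  1/9·s² + (11/144 − 1)·s + 13/16 = 0
  1/9·s² − (13/16 + 1/9)·s + 13/16 = 0
which factors as (s − 1)·(1/9·s − 13/16) = 0, giving roots s = 1 and s = (13/16)/(1/9) = 117/16. Since 117/16 ≥ 1, the smallest root in [0, 1] is s = 1.)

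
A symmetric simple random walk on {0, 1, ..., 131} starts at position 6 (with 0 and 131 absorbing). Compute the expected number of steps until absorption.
E[τ | X_0 = 6] = 750

Let v_k = E[τ | X_0 = k]. Boundary: v_0 = v_131 = 0. Recurrence: v_k = 1 + (v_{k-1} + v_{k+1})/2 for 1 ≤ k ≤ 130. The particular solution to v_k − (v_{k-1} + v_{k+1})/2 = 1 is v_k = −k^2. Adding homogeneous solution A + B k and matching boundaries gives v_k = k (131 − k). Substituting k = 6: v_6 = 6 · 125 = 750.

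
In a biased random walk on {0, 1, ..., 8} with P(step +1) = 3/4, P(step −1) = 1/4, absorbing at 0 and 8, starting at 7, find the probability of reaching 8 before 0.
P(hit 8 before 0) = (1 − (1/3)^7) / (1 − (1/3)^8) = 3279/3280

Let u_k denote P(reach 8 before 0 | start at k). Boundary: u_0 = 0, u_8 = 1. Recurrence: u_k = 3/4·u_{k+1} + 1/4·u_{k-1} for 1 ≤ k ≤ 7. Try u_k = A + B·r^k with r = q/p = (1/4)/(3/4) = 1/3. Substitution satisfies the recurrence; boundary conditions give:
  u_k = (1 − r^k) / (1 − r^N) = (1 − (1/3)^7) / (1 − (1/3)^8) = 3279/3280.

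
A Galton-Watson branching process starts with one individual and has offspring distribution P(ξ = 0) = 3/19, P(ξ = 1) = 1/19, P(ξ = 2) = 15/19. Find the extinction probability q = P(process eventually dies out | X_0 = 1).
q = 1/5

The pgf is f(s) = 3/19 + 1/19·s + 15/19·s². The extinction probability q is the smallest fixed point of f in [0, 1]. Setting s = f(s):
  15/19·s² + (1/19 − 1)·s + 3/19 = 0
  15/19·s² − (3/19 + 15/19)·s + 3/19 = 0
which factors as (s − 1)·(15/19·s − 3/19) = 0, giving roots s = 1 and s = (3/19)/(15/19) = 1/5.
Mean offspring μ = 1/19 + 2·15/19 = 31/19 > 1 (supercritical), so q < 1. The extinction probability is the smaller root: q = (3/19)/(15/19) = 1/5.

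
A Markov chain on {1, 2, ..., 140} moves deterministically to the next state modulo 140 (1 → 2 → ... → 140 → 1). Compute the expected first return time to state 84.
E[T_84 | X_0 = 84] = 140

The chain cycles deterministically, so starting at state 84 it returns in exactly 140 steps. Equivalently, the stationary distribution is uniform π_j = 1/140 for every state j, so by Kac's formula E[T_84] = 1/π_84 = 140.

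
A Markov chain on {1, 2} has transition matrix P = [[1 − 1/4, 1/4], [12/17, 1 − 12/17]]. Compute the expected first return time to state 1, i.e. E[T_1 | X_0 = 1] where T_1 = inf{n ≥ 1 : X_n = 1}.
E[T_1 | X_0 = 1] = 1/π_1 = 65/48

For an irreducible recurrent Markov chain with stationary distribution π, E[T_i | X_0 = i] = 1/π_i (Kac's formula). Here π_1 = (12/17)/(1/4 + 12/17) = (12/17)/(65/68) = 48/65, so E[T_1 | X_0 = 1] = 1/π_1 = (1/4 + 12/17)/(12/17) = (65/68)/(12/17) = 65/48.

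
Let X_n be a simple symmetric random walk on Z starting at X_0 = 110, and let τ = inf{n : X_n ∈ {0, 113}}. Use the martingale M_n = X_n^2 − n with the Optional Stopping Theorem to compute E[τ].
E[τ] = 330

M_n = X_n^2 − n is a martingale (since E[X_{n+1}^2 | F_n] = X_n^2 + 1). By OST (τ has finite mean in a bounded region), E[M_τ] = E[M_0] = X_0^2 − 0 = 110^2 = 12100. Also E[M_τ] = E[X_τ^2] − E[τ]. The walk exits at 0 or 113, with P(hit 113 first) = 110/113, so E[X_τ^2] = 113^2 · 110/113 + 0 = 12430. Thus E[τ] = E[X_τ^2] − E[M_τ] = 12430 − 12100 = 330 = 110(113 − 110) = 330.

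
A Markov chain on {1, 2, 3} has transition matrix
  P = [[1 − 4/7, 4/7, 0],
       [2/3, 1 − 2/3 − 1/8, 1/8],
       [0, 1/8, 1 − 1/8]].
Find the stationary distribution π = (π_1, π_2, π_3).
π = (7/19, 6/19, 6/19)

This is a birth-death chain on three states, which satisfies detailed balance: π_1 · P_{12} = π_2 · P_{21} and π_2 · P_{23} = π_3 · P_{32}.
From π_1 · 4/7 = π_2 · 2/3: π_2/π_1 = (4/7)/(2/3) = 6/7.
From π_2 · 1/8 = π_3 · 1/8: π_3/π_2 = (1/8)/(1/8) = 1.
Take π_1 proportional to 1; then unnormalized π = (1, 6/7, 6/7). Normalize by dividing by the sum 19/7:
  π = (7/19, 6/19, 6/19).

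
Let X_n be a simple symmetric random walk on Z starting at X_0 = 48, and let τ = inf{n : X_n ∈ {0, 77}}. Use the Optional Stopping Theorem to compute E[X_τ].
E[X_τ] = 48

X_n is a martingale and τ is a bounded-mean stopping time (indeed τ is finite a.s. with bounded expectation since the walk is in a bounded region). By the OST, E[X_τ] = E[X_0] = 48. Equivalently: E[X_τ] = 77 · P(hit 77 first) + 0 · P(hit 0 first) = 77 · (48/77) = 48.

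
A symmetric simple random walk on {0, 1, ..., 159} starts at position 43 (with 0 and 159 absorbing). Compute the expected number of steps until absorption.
E[τ | X_0 = 43] = 4988

Let v_k = E[τ | X_0 = k]. Boundary: v_0 = v_159 = 0. Recurrence: v_k = 1 + (v_{k-1} + v_{k+1})/2 for 1 ≤ k ≤ 158. The particular solution to v_k − (v_{k-1} + v_{k+1})/2 = 1 is v_k = −k^2. Adding homogeneous solution A + B k and matching boundaries gives v_k = k (159 − k). Substituting k = 43: v_43 = 43 · 116 = 4988.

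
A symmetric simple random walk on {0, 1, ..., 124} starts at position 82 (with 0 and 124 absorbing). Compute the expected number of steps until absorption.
E[τ | X_0 = 82] = 3444

Let v_k = E[τ | X_0 = k]. Boundary: v_0 = v_124 = 0. Recurrence: v_k = 1 + (v_{k-1} + v_{k+1})/2 for 1 ≤ k ≤ 123. The particular solution to v_k − (v_{k-1} + v_{k+1})/2 = 1 is v_k = −k^2. Adding homogeneous solution A + B k and matching boundaries gives v_k = k (124 − k). Substituting k = 82: v_82 = 82 · 42 = 3444.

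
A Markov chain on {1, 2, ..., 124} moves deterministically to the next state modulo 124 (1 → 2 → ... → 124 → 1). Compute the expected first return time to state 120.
E[T_120 | X_0 = 120] = 124

The chain cycles deterministically, so starting at state 120 it returns in exactly 124 steps. Equivalently, the stationary distribution is uniform π_j = 1/124 for every state j, so by Kac's formula E[T_120] = 1/π_120 = 124.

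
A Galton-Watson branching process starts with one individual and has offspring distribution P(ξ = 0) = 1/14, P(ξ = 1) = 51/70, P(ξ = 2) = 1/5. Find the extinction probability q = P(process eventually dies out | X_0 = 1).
q = 5/14

The pgf is f(s) = 1/14 + 51/70·s + 1/5·s². The extinction probability q is the smallest fixed point of f in [0, 1]. Setting s = f(s):
  1/5·s² + (51/70 − 1)·s + 1/14 = 0
  1/5·s² − (1/14 + 1/5)·s + 1/14 = 0
which factors as (s − 1)·(1/5·s − 1/14) = 0, giving roots s = 1 and s = (1/14)/(1/5) = 5/14.
Mean offspring μ = 51/70 + 2·1/5 = 79/70 > 1 (supercritical), so q < 1. The extinction probability is the smaller root: q = (1/14)/(1/5) = 5/14.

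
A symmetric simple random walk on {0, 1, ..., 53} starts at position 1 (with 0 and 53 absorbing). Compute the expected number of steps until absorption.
E[τ | X_0 = 1] = 52

Let v_k = E[τ | X_0 = k]. Boundary: v_0 = v_53 = 0. Recurrence: v_k = 1 + (v_{k-1} + v_{k+1})/2 for 1 ≤ k ≤ 52. The particular solution to v_k − (v_{k-1} + v_{k+1})/2 = 1 is v_k = −k^2. Adding homogeneous solution A + B k and matching boundaries gives v_k = k (53 − k). Substituting k = 1: v_1 = 1 · 52 = 52.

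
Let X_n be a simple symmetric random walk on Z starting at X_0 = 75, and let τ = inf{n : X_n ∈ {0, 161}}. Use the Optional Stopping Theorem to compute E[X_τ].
E[X_τ] = 75

X_n is a martingale and τ is a bounded-mean stopping time (indeed τ is finite a.s. with bounded expectation since the walk is in a bounded region). By the OST, E[X_τ] = E[X_0] = 75. Equivalently: E[X_τ] = 161 · P(hit 161 first) + 0 · P(hit 0 first) = 161 · (75/161) = 75.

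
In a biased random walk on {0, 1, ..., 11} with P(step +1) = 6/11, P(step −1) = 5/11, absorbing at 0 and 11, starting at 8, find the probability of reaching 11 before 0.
P(hit 11 before 0) = (1 − (5/6)^8) / (1 − (5/6)^11) = 278422056/313968931

Let u_k denote P(reach 11 before 0 | start at k). Boundary: u_0 = 0, u_11 = 1. Recurrence: u_k = 6/11·u_{k+1} + 5/11·u_{k-1} for 1 ≤ k ≤ 10. Try u_k = A + B·r^k with r = q/p = (5/11)/(6/11) = 5/6. Substitution satisfies the recurrence; boundary conditions give:
  u_k = (1 − r^k) / (1 − r^N) = (1 − (5/6)^8) / (1 − (5/6)^11) = 278422056/313968931.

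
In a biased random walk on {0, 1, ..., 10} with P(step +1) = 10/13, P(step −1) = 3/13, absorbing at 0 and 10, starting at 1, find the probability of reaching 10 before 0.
P(hit 10 before 0) = (1 − (3/10)^1) / (1 − (3/10)^10) = 1000000000/1428562993

Let u_k denote P(reach 10 before 0 | start at k). Boundary: u_0 = 0, u_10 = 1. Recurrence: u_k = 10/13·u_{k+1} + 3/13·u_{k-1} for 1 ≤ k ≤ 9. Try u_k = A + B·r^k with r = q/p = (3/13)/(10/13) = 3/10. Substitution satisfies the recurrence; boundary conditions give:
  u_k = (1 − r^k) / (1 − r^N) = (1 − (3/10)^1) / (1 − (3/10)^10) = 1000000000/1428562993.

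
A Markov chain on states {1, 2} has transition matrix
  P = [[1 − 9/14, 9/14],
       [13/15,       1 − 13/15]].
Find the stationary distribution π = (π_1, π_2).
π_1 = 182/317, π_2 = 135/317

Solve πP = π with π_1 + π_2 = 1. From πP = π: π_1 · (1 − 9/14) + π_2 · 13/15 = π_1 ⇒ π_2 · 13/15 = π_1 · 9/14 ⇒ π_2/π_1 = (9/14)/(13/15) = 135/182. Together with π_1 + π_2 = 1:
  π_1 = (13/15)/(9/14 + 13/15) = (13/15)/(317/210) = 182/317,
  π_2 = (9/14)/(9/14 + 13/15) = (9/14)/(317/210) = 135/317.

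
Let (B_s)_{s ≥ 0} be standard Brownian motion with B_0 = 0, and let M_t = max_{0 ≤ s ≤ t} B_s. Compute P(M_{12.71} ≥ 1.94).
P(M_{12.71} ≥ 1.94) = 2·P(B_{12.71} ≥ 1.94) = 2(1 − Φ(1.94/√12.71)) ≈ 0.5863

By the reflection principle for Brownian motion, P(M_t ≥ a) = 2 · P(B_t ≥ a) for a ≥ 0. Since B_t ~ N(0, t), P(B_t ≥ 1.94) = 1 − Φ(1.94/√t) = 1 − Φ(1.94/√12.71) = 1 − Φ(0.5442). So
  P(M_{12.71} ≥ 1.94) = 2(1 − Φ(0.5442)) ≈ 0.5863.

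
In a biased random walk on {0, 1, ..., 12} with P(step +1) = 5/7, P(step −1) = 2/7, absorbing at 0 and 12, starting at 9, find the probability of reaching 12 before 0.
P(hit 12 before 0) = (1 − (2/5)^9) / (1 − (2/5)^12) = 2086125/2086637

Let u_k denote P(reach 12 before 0 | start at k). Boundary: u_0 = 0, u_12 = 1. Recurrence: u_k = 5/7·u_{k+1} + 2/7·u_{k-1} for 1 ≤ k ≤ 11. Try u_k = A + B·r^k with r = q/p = (2/7)/(5/7) = 2/5. Substitution satisfies the recurrence; boundary conditions give:
  u_k = (1 − r^k) / (1 − r^N) = (1 − (2/5)^9) / (1 − (2/5)^12) = 2086125/2086637.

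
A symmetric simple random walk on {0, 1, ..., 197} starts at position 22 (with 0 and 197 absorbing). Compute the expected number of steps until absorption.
E[τ | X_0 = 22] = 3850

Let v_k = E[τ | X_0 = k]. Boundary: v_0 = v_197 = 0. Recurrence: v_k = 1 + (v_{k-1} + v_{k+1})/2 for 1 ≤ k ≤ 196. The particular solution to v_k − (v_{k-1} + v_{k+1})/2 = 1 is v_k = −k^2. Adding homogeneous solution A + B k and matching boundaries gives v_k = k (197 − k). Substituting k = 22: v_22 = 22 · 175 = 3850.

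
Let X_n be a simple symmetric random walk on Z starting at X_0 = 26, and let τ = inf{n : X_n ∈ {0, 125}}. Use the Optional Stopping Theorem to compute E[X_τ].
E[X_τ] = 26

X_n is a martingale and τ is a bounded-mean stopping time (indeed τ is finite a.s. with bounded expectation since the walk is in a bounded region). By the OST, E[X_τ] = E[X_0] = 26. Equivalently: E[X_τ] = 125 · P(hit 125 first) + 0 · P(hit 0 first) = 125 · (26/125) = 26.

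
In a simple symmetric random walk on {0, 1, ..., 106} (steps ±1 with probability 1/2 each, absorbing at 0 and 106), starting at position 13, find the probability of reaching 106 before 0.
P(hit 106 before 0) = 13/106

Let u_k = P(hit 106 before 0 | start at k). Then u_0 = 0, u_106 = 1, and u_k = u_{k-1}/2 + u_{k+1}/2 for 1 ≤ k ≤ 105. This harmonic recurrence is solved by u_k = k/106, giving u_13 = 13/106.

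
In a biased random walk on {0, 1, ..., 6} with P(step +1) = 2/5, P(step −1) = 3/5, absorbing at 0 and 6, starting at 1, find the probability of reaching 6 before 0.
P(hit 6 before 0) = (1 − (3/2)^1) / (1 − (3/2)^6) = 32/665

Let u_k denote P(reach 6 before 0 | start at k). Boundary: u_0 = 0, u_6 = 1. Recurrence: u_k = 2/5·u_{k+1} + 3/5·u_{k-1} for 1 ≤ k ≤ 5. Try u_k = A + B·r^k with r = q/p = (3/5)/(2/5) = 3/2. Substitution satisfies the recurrence; boundary conditions give:
  u_k = (1 − r^k) / (1 − r^N) = (1 − (3/2)^1) / (1 − (3/2)^6) = 32/665.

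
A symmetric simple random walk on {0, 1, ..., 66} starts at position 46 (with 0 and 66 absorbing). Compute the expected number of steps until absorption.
E[τ | X_0 = 46] = 920

Let v_k = E[τ | X_0 = k]. Boundary: v_0 = v_66 = 0. Recurrence: v_k = 1 + (v_{k-1} + v_{k+1})/2 for 1 ≤ k ≤ 65. The particular solution to v_k − (v_{k-1} + v_{k+1})/2 = 1 is v_k = −k^2. Adding homogeneous solution A + B k and matching boundaries gives v_k = k (66 − k). Substituting k = 46: v_46 = 46 · 20 = 920.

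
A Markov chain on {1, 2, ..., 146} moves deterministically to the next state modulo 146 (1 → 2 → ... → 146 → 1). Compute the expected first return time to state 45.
E[T_45 | X_0 = 45] = 146

The chain cycles deterministically, so starting at state 45 it returns in exactly 146 steps. Equivalently, the stationary distribution is uniform π_j = 1/146 for every state j, so by Kac's formula E[T_45] = 1/π_45 = 146.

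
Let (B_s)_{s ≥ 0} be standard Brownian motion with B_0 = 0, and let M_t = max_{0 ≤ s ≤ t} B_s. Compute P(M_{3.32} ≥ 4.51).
P(M_{3.32} ≥ 4.51) = 2·P(B_{3.32} ≥ 4.51) = 2(1 − Φ(4.51/√3.32)) ≈ 0.0133

By the reflection principle for Brownian motion, P(M_t ≥ a) = 2 · P(B_t ≥ a) for a ≥ 0. Since B_t ~ N(0, t), P(B_t ≥ 4.51) = 1 − Φ(4.51/√t) = 1 − Φ(4.51/√3.32) = 1 − Φ(2.4752). So
  P(M_{3.32} ≥ 4.51) = 2(1 − Φ(2.4752)) ≈ 0.0133.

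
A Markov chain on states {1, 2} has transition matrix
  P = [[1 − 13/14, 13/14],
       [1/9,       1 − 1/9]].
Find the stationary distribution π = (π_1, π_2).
π_1 = 14/131, π_2 = 117/131

Solve πP = π with π_1 + π_2 = 1. From πP = π: π_1 · (1 − 13/14) + π_2 · 1/9 = π_1 ⇒ π_2 · 1/9 = π_1 · 13/14 ⇒ π_2/π_1 = (13/14)/(1/9) = 117/14. Together with π_1 + π_2 = 1:
  π_1 = (1/9)/(13/14 + 1/9) = (1/9)/(131/126) = 14/131,
  π_2 = (13/14)/(13/14 + 1/9) = (13/14)/(131/126) = 117/131.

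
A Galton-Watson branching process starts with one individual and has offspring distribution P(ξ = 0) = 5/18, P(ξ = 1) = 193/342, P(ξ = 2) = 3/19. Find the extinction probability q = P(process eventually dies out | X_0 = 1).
q = 1

Mean offspring μ = 0·5/18 + 1·193/342 + 2·3/19 = 301/342 ≤ 1. For μ ≤ 1 with offspring not concentrated at 1, the Galton-Watson process goes extinct almost surely, so q = 1.
(Algebraic check: The pgf is f(s) = 5/18 + 193/342·s + 3/19·s². The extinction probability q is the smallest fixed point of f in [0, 1]. Setting s = f(s):
  3/19·s² + (193/342 − 1)·s + 5/18 = 0
  3/19·s² − (5/18 + 3/19)·s + 5/18 = 0
which factors as (s − 1)·(3/19·s − 5/18) = 0, giving roots s = 1 and s = (5/18)/(3/19) = 95/54. Since 95/54 ≥ 1, the smallest root in [0, 1] is s = 1.)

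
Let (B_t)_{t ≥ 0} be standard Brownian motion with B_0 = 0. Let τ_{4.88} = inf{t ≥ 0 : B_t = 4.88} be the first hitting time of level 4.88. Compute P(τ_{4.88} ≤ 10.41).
P(τ_{4.88} ≤ 10.41) = 2(1 − Φ(4.88/√10.41)) = 2(1 − Φ(1.5125)) ≈ 0.1304

By the reflection principle for standard BM, P(τ_b ≤ t) = 2 · P(B_t ≥ b). Since B_t ~ N(0, t), P(B_t ≥ 4.88) = 1 − Φ(4.88/√t) = 1 − Φ(4.88/√10.41) = 1 − Φ(1.5125) ≈ 0.06520. Doubling: P(τ_{4.88} ≤ 10.41) ≈ 2 · 0.06520 = 0.13040 ≈ 0.1304.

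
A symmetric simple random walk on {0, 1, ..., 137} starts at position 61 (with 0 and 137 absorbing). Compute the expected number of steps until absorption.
E[τ | X_0 = 61] = 4636

Let v_k = E[τ | X_0 = k]. Boundary: v_0 = v_137 = 0. Recurrence: v_k = 1 + (v_{k-1} + v_{k+1})/2 for 1 ≤ k ≤ 136. The particular solution to v_k − (v_{k-1} + v_{k+1})/2 = 1 is v_k = −k^2. Adding homogeneous solution A + B k and matching boundaries gives v_k = k (137 − k). Substituting k = 61: v_61 = 61 · 76 = 4636.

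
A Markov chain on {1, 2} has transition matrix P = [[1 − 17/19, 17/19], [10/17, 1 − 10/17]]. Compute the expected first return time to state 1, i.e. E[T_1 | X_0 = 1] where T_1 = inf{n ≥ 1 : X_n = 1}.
E[T_1 | X_0 = 1] = 1/π_1 = 479/190

For an irreducible recurrent Markov chain with stationary distribution π, E[T_i | X_0 = i] = 1/π_i (Kac's formula). Here π_1 = (10/17)/(17/19 + 10/17) = (10/17)/(479/323) = 190/479, so E[T_1 | X_0 = 1] = 1/π_1 = (17/19 + 10/17)/(10/17) = (479/323)/(10/17) = 479/190.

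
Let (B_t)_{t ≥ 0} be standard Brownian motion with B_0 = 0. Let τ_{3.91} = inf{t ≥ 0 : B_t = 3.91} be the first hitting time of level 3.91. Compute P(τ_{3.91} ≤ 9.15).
P(τ_{3.91} ≤ 9.15) = 2(1 − Φ(3.91/√9.15)) = 2(1 − Φ(1.2926)) ≈ 0.1961

By the reflection principle for standard BM, P(τ_b ≤ t) = 2 · P(B_t ≥ b). Since B_t ~ N(0, t), P(B_t ≥ 3.91) = 1 − Φ(3.91/√t) = 1 − Φ(3.91/√9.15) = 1 − Φ(1.2926) ≈ 0.09807. Doubling: P(τ_{3.91} ≤ 9.15) ≈ 2 · 0.09807 = 0.19614 ≈ 0.1961.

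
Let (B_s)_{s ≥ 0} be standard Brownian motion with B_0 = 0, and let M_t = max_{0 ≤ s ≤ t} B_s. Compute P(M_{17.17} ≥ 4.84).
P(M_{17.17} ≥ 4.84) = 2·P(B_{17.17} ≥ 4.84) = 2(1 − Φ(4.84/√17.17)) ≈ 0.2428

By the reflection principle for Brownian motion, P(M_t ≥ a) = 2 · P(B_t ≥ a) for a ≥ 0. Since B_t ~ N(0, t), P(B_t ≥ 4.84) = 1 − Φ(4.84/√t) = 1 − Φ(4.84/√17.17) = 1 − Φ(1.1680). So
  P(M_{17.17} ≥ 4.84) = 2(1 − Φ(1.1680)) ≈ 0.2428.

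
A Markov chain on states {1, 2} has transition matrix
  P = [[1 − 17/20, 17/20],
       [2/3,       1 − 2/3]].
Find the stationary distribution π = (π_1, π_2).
π_1 = 40/91, π_2 = 51/91

Solve πP = π with π_1 + π_2 = 1. From πP = π: π_1 · (1 − 17/20) + π_2 · 2/3 = π_1 ⇒ π_2 · 2/3 = π_1 · 17/20 ⇒ π_2/π_1 = (17/20)/(2/3) = 51/40. Together with π_1 + π_2 = 1:
  π_1 = (2/3)/(17/20 + 2/3) = (2/3)/(91/60) = 40/91,
  π_2 = (17/20)/(17/20 + 2/3) = (17/20)/(91/60) = 51/91.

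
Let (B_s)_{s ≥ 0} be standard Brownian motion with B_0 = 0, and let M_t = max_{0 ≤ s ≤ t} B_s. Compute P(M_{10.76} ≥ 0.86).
P(M_{10.76} ≥ 0.86) = 2·P(B_{10.76} ≥ 0.86) = 2(1 − Φ(0.86/√10.76)) ≈ 0.7932

By the reflection principle for Brownian motion, P(M_t ≥ a) = 2 · P(B_t ≥ a) for a ≥ 0. Since B_t ~ N(0, t), P(B_t ≥ 0.86) = 1 − Φ(0.86/√t) = 1 − Φ(0.86/√10.76) = 1 − Φ(0.2622). So
  P(M_{10.76} ≥ 0.86) = 2(1 − Φ(0.2622)) ≈ 0.7932.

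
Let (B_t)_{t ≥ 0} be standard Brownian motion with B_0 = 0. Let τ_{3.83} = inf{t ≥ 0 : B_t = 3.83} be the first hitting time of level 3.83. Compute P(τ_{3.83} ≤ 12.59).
P(τ_{3.83} ≤ 12.59) = 2(1 − Φ(3.83/√12.59)) = 2(1 − Φ(1.0794)) ≈ 0.2804

By the reflection principle for standard BM, P(τ_b ≤ t) = 2 · P(B_t ≥ b). Since B_t ~ N(0, t), P(B_t ≥ 3.83) = 1 − Φ(3.83/√t) = 1 − Φ(3.83/√12.59) = 1 − Φ(1.0794) ≈ 0.14020. Doubling: P(τ_{3.83} ≤ 12.59) ≈ 2 · 0.14020 = 0.28040 ≈ 0.2804.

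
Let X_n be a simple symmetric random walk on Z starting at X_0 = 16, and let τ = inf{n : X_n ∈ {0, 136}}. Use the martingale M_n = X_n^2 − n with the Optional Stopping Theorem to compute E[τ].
E[τ] = 1920

M_n = X_n^2 − n is a martingale (since E[X_{n+1}^2 | F_n] = X_n^2 + 1). By OST (τ has finite mean in a bounded region), E[M_τ] = E[M_0] = X_0^2 − 0 = 16^2 = 256. Also E[M_τ] = E[X_τ^2] − E[τ]. The walk exits at 0 or 136, with P(hit 136 first) = 16/136, so E[X_τ^2] = 136^2 · 16/136 + 0 = 2176. Thus E[τ] = E[X_τ^2] − E[M_τ] = 2176 − 256 = 1920 = 16(136 − 16) = 1920.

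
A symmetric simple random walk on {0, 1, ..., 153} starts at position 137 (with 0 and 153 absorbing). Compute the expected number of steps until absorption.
E[τ | X_0 = 137] = 2192

Let v_k = E[τ | X_0 = k]. Boundary: v_0 = v_153 = 0. Recurrence: v_k = 1 + (v_{k-1} + v_{k+1})/2 for 1 ≤ k ≤ 152. The particular solution to v_k − (v_{k-1} + v_{k+1})/2 = 1 is v_k = −k^2. Adding homogeneous solution A + B k and matching boundaries gives v_k = k (153 − k). Substituting k = 137: v_137 = 137 · 16 = 2192.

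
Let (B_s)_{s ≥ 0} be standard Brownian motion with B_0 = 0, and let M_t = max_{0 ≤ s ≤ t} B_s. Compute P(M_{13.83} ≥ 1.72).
P(M_{13.83} ≥ 1.72) = 2·P(B_{13.83} ≥ 1.72) = 2(1 − Φ(1.72/√13.83)) ≈ 0.6437

By the reflection principle for Brownian motion, P(M_t ≥ a) = 2 · P(B_t ≥ a) for a ≥ 0. Since B_t ~ N(0, t), P(B_t ≥ 1.72) = 1 − Φ(1.72/√t) = 1 − Φ(1.72/√13.83) = 1 − Φ(0.4625). So
  P(M_{13.83} ≥ 1.72) = 2(1 − Φ(0.4625)) ≈ 0.6437.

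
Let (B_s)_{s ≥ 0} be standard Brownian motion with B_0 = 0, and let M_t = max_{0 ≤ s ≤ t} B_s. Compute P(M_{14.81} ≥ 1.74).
P(M_{14.81} ≥ 1.74) = 2·P(B_{14.81} ≥ 1.74) = 2(1 − Φ(1.74/√14.81)) ≈ 0.6512

By the reflection principle for Brownian motion, P(M_t ≥ a) = 2 · P(B_t ≥ a) for a ≥ 0. Since B_t ~ N(0, t), P(B_t ≥ 1.74) = 1 − Φ(1.74/√t) = 1 − Φ(1.74/√14.81) = 1 − Φ(0.4521). So
  P(M_{14.81} ≥ 1.74) = 2(1 − Φ(0.4521)) ≈ 0.6512.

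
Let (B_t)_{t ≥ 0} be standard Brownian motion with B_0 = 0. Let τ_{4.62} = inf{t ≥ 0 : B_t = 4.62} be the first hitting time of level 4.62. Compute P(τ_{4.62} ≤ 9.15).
P(τ_{4.62} ≤ 9.15) = 2(1 − Φ(4.62/√9.15)) = 2(1 − Φ(1.5273)) ≈ 0.1267

By the reflection principle for standard BM, P(τ_b ≤ t) = 2 · P(B_t ≥ b). Since B_t ~ N(0, t), P(B_t ≥ 4.62) = 1 − Φ(4.62/√t) = 1 − Φ(4.62/√9.15) = 1 − Φ(1.5273) ≈ 0.06334. Doubling: P(τ_{4.62} ≤ 9.15) ≈ 2 · 0.06334 = 0.12668 ≈ 0.1267.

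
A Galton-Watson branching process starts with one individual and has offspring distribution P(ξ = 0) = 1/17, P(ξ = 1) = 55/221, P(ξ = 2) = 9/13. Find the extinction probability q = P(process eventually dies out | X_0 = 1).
q = 13/153

The pgf is f(s) = 1/17 + 55/221·s + 9/13·s². The extinction probability q is the smallest fixed point of f in [0, 1]. Setting s = f(s):
  9/13·s² + (55/221 − 1)·s + 1/17 = 0
  9/13·s² − (1/17 + 9/13)·s + 1/17 = 0
which factors as (s − 1)·(9/13·s − 1/17) = 0, giving roots s = 1 and s = (1/17)/(9/13) = 13/153.
Mean offspring μ = 55/221 + 2·9/13 = 361/221 > 1 (supercritical), so q < 1. The extinction probability is the smaller root: q = (1/17)/(9/13) = 13/153.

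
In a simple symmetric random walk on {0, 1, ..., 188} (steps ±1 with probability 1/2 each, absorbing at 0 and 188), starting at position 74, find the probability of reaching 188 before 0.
P(hit 188 before 0) = 74/188 = 37/94

Let u_k = P(hit 188 before 0 | start at k). Then u_0 = 0, u_188 = 1, and u_k = u_{k-1}/2 + u_{k+1}/2 for 1 ≤ k ≤ 187. This harmonic recurrence is solved by u_k = k/188, giving u_74 = 74/188 = 37/94.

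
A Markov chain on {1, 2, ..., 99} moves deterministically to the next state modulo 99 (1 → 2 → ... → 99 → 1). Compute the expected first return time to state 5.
E[T_5 | X_0 = 5] = 99

The chain cycles deterministically, so starting at state 5 it returns in exactly 99 steps. Equivalently, the stationary distribution is uniform π_j = 1/99 for every state j, so by Kac's formula E[T_5] = 1/π_5 = 99.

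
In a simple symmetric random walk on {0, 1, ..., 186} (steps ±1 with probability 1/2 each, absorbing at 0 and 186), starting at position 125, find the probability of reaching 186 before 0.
P(hit 186 before 0) = 125/186

Let u_k = P(hit 186 before 0 | start at k). Then u_0 = 0, u_186 = 1, and u_k = u_{k-1}/2 + u_{k+1}/2 for 1 ≤ k ≤ 185. This harmonic recurrence is solved by u_k = k/186, giving u_125 = 125/186.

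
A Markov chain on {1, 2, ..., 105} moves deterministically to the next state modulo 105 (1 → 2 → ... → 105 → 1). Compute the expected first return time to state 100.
E[T_100 | X_0 = 100] = 105

The chain cycles deterministically, so starting at state 100 it returns in exactly 105 steps. Equivalently, the stationary distribution is uniform π_j = 1/105 for every state j, so by Kac's formula E[T_100] = 1/π_100 = 105.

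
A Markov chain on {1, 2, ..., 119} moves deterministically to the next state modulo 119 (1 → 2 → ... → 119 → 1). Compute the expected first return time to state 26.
E[T_26 | X_0 = 26] = 119

The chain cycles deterministically, so starting at state 26 it returns in exactly 119 steps. Equivalently, the stationary distribution is uniform π_j = 1/119 for every state j, so by Kac's formula E[T_26] = 1/π_26 = 119.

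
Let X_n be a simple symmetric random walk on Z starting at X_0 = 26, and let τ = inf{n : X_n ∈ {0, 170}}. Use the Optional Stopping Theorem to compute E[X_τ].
E[X_τ] = 26

X_n is a martingale and τ is a bounded-mean stopping time (indeed τ is finite a.s. with bounded expectation since the walk is in a bounded region). By the OST, E[X_τ] = E[X_0] = 26. Equivalently: E[X_τ] = 170 · P(hit 170 first) + 0 · P(hit 0 first) = 170 · (26/170) = 26.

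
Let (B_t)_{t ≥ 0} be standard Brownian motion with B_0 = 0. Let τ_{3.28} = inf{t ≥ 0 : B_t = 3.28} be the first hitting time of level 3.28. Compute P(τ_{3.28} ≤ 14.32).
P(τ_{3.28} ≤ 14.32) = 2(1 − Φ(3.28/√14.32)) = 2(1 − Φ(0.8668)) ≈ 0.3861

By the reflection principle for standard BM, P(τ_b ≤ t) = 2 · P(B_t ≥ b). Since B_t ~ N(0, t), P(B_t ≥ 3.28) = 1 − Φ(3.28/√t) = 1 − Φ(3.28/√14.32) = 1 − Φ(0.8668) ≈ 0.19303. Doubling: P(τ_{3.28} ≤ 14.32) ≈ 2 · 0.19303 = 0.38606 ≈ 0.3861.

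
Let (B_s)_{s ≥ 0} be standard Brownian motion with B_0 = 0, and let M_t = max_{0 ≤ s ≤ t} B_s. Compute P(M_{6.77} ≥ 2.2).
P(M_{6.77} ≥ 2.2) = 2·P(B_{6.77} ≥ 2.2) = 2(1 − Φ(2.2/√6.77)) ≈ 0.3978

By the reflection principle for Brownian motion, P(M_t ≥ a) = 2 · P(B_t ≥ a) for a ≥ 0. Since B_t ~ N(0, t), P(B_t ≥ 2.2) = 1 − Φ(2.2/√t) = 1 − Φ(2.2/√6.77) = 1 − Φ(0.8455). So
  P(M_{6.77} ≥ 2.2) = 2(1 − Φ(0.8455)) ≈ 0.3978.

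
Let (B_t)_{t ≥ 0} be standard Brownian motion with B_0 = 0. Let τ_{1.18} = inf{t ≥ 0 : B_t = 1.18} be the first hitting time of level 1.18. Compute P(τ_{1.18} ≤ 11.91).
P(τ_{1.18} ≤ 11.91) = 2(1 − Φ(1.18/√11.91)) = 2(1 − Φ(0.3419)) ≈ 0.7324

By the reflection principle for standard BM, P(τ_b ≤ t) = 2 · P(B_t ≥ b). Since B_t ~ N(0, t), P(B_t ≥ 1.18) = 1 − Φ(1.18/√t) = 1 − Φ(1.18/√11.91) = 1 − Φ(0.3419) ≈ 0.36621. Doubling: P(τ_{1.18} ≤ 11.91) ≈ 2 · 0.36621 = 0.73242 ≈ 0.7324.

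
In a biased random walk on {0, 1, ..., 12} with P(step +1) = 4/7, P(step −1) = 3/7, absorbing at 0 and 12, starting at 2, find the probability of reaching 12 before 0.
P(hit 12 before 0) = (1 − (3/4)^2) / (1 − (3/4)^12) = 1048576/2320825

Let u_k denote P(reach 12 before 0 | start at k). Boundary: u_0 = 0, u_12 = 1. Recurrence: u_k = 4/7·u_{k+1} + 3/7·u_{k-1} for 1 ≤ k ≤ 11. Try u_k = A + B·r^k with r = q/p = (3/7)/(4/7) = 3/4. Substitution satisfies the recurrence; boundary conditions give:
  u_k = (1 − r^k) / (1 − r^N) = (1 − (3/4)^2) / (1 − (3/4)^12) = 1048576/2320825.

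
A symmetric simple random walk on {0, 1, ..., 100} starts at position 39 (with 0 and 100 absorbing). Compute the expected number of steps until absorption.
E[τ | X_0 = 39] = 2379

Let v_k = E[τ | X_0 = k]. Boundary: v_0 = v_100 = 0. Recurrence: v_k = 1 + (v_{k-1} + v_{k+1})/2 for 1 ≤ k ≤ 99. The particular solution to v_k − (v_{k-1} + v_{k+1})/2 = 1 is v_k = −k^2. Adding homogeneous solution A + B k and matching boundaries gives v_k = k (100 − k). Substituting k = 39: v_39 = 39 · 61 = 2379.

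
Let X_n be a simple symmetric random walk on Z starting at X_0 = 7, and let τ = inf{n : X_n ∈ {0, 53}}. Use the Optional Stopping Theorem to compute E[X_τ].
E[X_τ] = 7

X_n is a martingale and τ is a bounded-mean stopping time (indeed τ is finite a.s. with bounded expectation since the walk is in a bounded region). By the OST, E[X_τ] = E[X_0] = 7. Equivalently: E[X_τ] = 53 · P(hit 53 first) + 0 · P(hit 0 first) = 53 · (7/53) = 7.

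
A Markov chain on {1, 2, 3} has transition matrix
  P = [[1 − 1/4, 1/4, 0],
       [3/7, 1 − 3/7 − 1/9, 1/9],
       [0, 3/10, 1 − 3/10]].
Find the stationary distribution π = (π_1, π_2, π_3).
π = (324/583, 189/583, 70/583)

This is a birth-death chain on three states, which satisfies detailed balance: π_1 · P_{12} = π_2 · P_{21} and π_2 · P_{23} = π_3 · P_{32}.
From π_1 · 1/4 = π_2 · 3/7: π_2/π_1 = (1/4)/(3/7) = 7/12.
From π_2 · 1/9 = π_3 · 3/10: π_3/π_2 = (1/9)/(3/10) = 10/27.
Take π_1 proportional to 1; then unnormalized π = (1, 7/12, 35/162). Normalize by dividing by the sum 583/324:
  π = (324/583, 189/583, 70/583).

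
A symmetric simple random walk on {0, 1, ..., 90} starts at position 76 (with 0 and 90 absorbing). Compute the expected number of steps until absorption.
E[τ | X_0 = 76] = 1064

Let v_k = E[τ | X_0 = k]. Boundary: v_0 = v_90 = 0. Recurrence: v_k = 1 + (v_{k-1} + v_{k+1})/2 for 1 ≤ k ≤ 89. The particular solution to v_k − (v_{k-1} + v_{k+1})/2 = 1 is v_k = −k^2. Adding homogeneous solution A + B k and matching boundaries gives v_k = k (90 − k). Substituting k = 76: v_76 = 76 · 14 = 1064.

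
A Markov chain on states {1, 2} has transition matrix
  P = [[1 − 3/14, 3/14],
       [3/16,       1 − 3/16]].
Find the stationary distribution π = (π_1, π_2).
π_1 = 7/15, π_2 = 8/15

Solve πP = π with π_1 + π_2 = 1. From πP = π: π_1 · (1 − 3/14) + π_2 · 3/16 = π_1 ⇒ π_2 · 3/16 = π_1 · 3/14 ⇒ π_2/π_1 = (3/14)/(3/16) = 8/7. Together with π_1 + π_2 = 1:
  π_1 = (3/16)/(3/14 + 3/16) = (3/16)/(45/112) = 7/15,
  π_2 = (3/14)/(3/14 + 3/16) = (3/14)/(45/112) = 8/15.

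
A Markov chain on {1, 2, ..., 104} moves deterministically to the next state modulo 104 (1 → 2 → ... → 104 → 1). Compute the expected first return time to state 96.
E[T_96 | X_0 = 96] = 104

The chain cycles deterministically, so starting at state 96 it returns in exactly 104 steps. Equivalently, the stationary distribution is uniform π_j = 1/104 for every state j, so by Kac's formula E[T_96] = 1/π_96 = 104.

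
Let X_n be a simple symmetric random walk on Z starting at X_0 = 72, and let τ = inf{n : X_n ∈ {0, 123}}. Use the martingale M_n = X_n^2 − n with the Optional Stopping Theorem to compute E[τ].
E[τ] = 3672

M_n = X_n^2 − n is a martingale (since E[X_{n+1}^2 | F_n] = X_n^2 + 1). By OST (τ has finite mean in a bounded region), E[M_τ] = E[M_0] = X_0^2 − 0 = 72^2 = 5184. Also E[M_τ] = E[X_τ^2] − E[τ]. The walk exits at 0 or 123, with P(hit 123 first) = 72/123, so E[X_τ^2] = 123^2 · 72/123 + 0 = 8856. Thus E[τ] = E[X_τ^2] − E[M_τ] = 8856 − 5184 = 3672 = 72(123 − 72) = 3672.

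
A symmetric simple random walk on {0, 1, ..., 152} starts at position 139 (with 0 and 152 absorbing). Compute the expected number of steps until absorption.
E[τ | X_0 = 139] = 1807

Let v_k = E[τ | X_0 = k]. Boundary: v_0 = v_152 = 0. Recurrence: v_k = 1 + (v_{k-1} + v_{k+1})/2 for 1 ≤ k ≤ 151. The particular solution to v_k − (v_{k-1} + v_{k+1})/2 = 1 is v_k = −k^2. Adding homogeneous solution A + B k and matching boundaries gives v_k = k (152 − k). Substituting k = 139: v_139 = 139 · 13 = 1807.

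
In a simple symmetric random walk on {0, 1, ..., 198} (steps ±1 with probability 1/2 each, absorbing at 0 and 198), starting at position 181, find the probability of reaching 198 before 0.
P(hit 198 before 0) = 181/198

Let u_k = P(hit 198 before 0 | start at k). Then u_0 = 0, u_198 = 1, and u_k = u_{k-1}/2 + u_{k+1}/2 for 1 ≤ k ≤ 197. This harmonic recurrence is solved by u_k = k/198, giving u_181 = 181/198.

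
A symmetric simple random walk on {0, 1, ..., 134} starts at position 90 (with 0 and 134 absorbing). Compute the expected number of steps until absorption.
E[τ | X_0 = 90] = 3960

Let v_k = E[τ | X_0 = k]. Boundary: v_0 = v_134 = 0. Recurrence: v_k = 1 + (v_{k-1} + v_{k+1})/2 for 1 ≤ k ≤ 133. The particular solution to v_k − (v_{k-1} + v_{k+1})/2 = 1 is v_k = −k^2. Adding homogeneous solution A + B k and matching boundaries gives v_k = k (134 − k). Substituting k = 90: v_90 = 90 · 44 = 3960.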